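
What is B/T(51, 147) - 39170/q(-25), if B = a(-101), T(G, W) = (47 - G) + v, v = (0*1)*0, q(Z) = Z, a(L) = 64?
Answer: 7754/5 ≈ 1550.8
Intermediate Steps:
v = 0 (v = 0*0 = 0)
T(G, W) = 47 - G (T(G, W) = (47 - G) + 0 = 47 - G)
B = 64
B/T(51, 147) - 39170/q(-25) = 64/(47 - 1*51) - 39170/(-25) = 64/(47 - 51) - 39170*(-1/25) = 64/(-4) + 7834/5 = 64*(-1/4) + 7834/5 = -16 + 7834/5 = 7754/5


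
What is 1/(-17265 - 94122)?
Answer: -1/111387 ≈ -8.9777e-6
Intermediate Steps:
1/(-17265 - 94122) = 1/(-111387) = -1/111387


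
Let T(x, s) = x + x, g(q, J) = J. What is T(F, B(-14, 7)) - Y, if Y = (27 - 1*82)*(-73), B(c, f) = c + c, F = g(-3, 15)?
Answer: -3985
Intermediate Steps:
F = 15
B(c, f) = 2*c
T(x, s) = 2*x
Y = 4015 (Y = (27 - 82)*(-73) = -55*(-73) = 4015)
T(F, B(-14, 7)) - Y = 2*15 - 1*4015 = 30 - 4015 = -3985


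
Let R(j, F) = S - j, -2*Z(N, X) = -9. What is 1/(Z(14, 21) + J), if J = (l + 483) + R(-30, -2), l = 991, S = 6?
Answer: 2/3029 ≈ 0.00066028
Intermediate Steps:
Z(N, X) = 9/2 (Z(N, X) = -½*(-9) = 9/2)
R(j, F) = 6 - j
J = 1510 (J = (991 + 483) + (6 - 1*(-30)) = 1474 + (6 + 30) = 1474 + 36 = 1510)
1/(Z(14, 21) + J) = 1/(9/2 + 1510) = 1/(3029/2) = 2/3029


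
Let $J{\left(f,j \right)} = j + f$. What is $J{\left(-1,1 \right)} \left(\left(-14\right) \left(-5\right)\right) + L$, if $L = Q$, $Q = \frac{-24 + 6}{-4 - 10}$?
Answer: $\frac{9}{7} \approx 1.2857$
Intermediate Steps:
$J{\left(f,j \right)} = f + j$
$Q = \frac{9}{7}$ ($Q = - \frac{18}{-14} = \left(-18\right) \left(- \frac{1}{14}\right) = \frac{9}{7} \approx 1.2857$)
$L = \frac{9}{7} \approx 1.2857$
$J{\left(-1,1 \right)} \left(\left(-14\right) \left(-5\right)\right) + L = \left(-1 + 1\right) \left(\left(-14\right) \left(-5\right)\right) + \frac{9}{7} = 0 \cdot 70 + \frac{9}{7} = 0 + \frac{9}{7} = \frac{9}{7}$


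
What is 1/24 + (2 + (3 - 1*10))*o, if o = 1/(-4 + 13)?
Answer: -37/72 ≈ -0.51389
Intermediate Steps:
o = ⅑ (o = 1/9 = ⅑ ≈ 0.11111)
1/24 + (2 + (3 - 1*10))*o = 1/24 + (2 + (3 - 1*10))*(⅑) = 1/24 + (2 + (3 - 10))*(⅑) = 1/24 + (2 - 7)*(⅑) = 1/24 - 5*⅑ = 1/24 - 5/9 = -37/72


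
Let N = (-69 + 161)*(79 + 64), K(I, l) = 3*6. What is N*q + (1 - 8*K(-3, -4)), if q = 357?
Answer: 4696549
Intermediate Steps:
K(I, l) = 18
N = 13156 (N = 92*143 = 13156)
N*q + (1 - 8*K(-3, -4)) = 13156*357 + (1 - 8*18) = 4696692 + (1 - 144) = 4696692 - 143 = 4696549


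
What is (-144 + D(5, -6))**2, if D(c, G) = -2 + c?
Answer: 19881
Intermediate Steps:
(-144 + D(5, -6))**2 = (-144 + (-2 + 5))**2 = (-144 + 3)**2 = (-141)**2 = 19881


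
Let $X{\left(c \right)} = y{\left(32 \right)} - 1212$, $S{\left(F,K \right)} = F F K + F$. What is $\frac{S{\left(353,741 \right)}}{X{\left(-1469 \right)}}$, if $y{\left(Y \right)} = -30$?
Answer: $- \frac{46167811}{621} \approx -74344.0$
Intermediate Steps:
$S{\left(F,K \right)} = F + K F^{2}$ ($S{\left(F,K \right)} = F^{2} K + F = K F^{2} + F = F + K F^{2}$)
$X{\left(c \right)} = -1242$ ($X{\left(c \right)} = -30 - 1212 = -1242$)
$\frac{S{\left(353,741 \right)}}{X{\left(-1469 \right)}} = \frac{353 \left(1 + 353 \cdot 741\right)}{-1242} = 353 \left(1 + 261573\right) \left(- \frac{1}{1242}\right) = 353 \cdot 261574 \left(- \frac{1}{1242}\right) = 92335622 \left(- \frac{1}{1242}\right) = - \frac{46167811}{621}$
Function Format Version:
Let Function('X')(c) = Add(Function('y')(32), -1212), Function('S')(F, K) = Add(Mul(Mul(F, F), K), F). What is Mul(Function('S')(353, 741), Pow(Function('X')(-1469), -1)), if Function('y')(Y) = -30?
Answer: Rational(-46167811, 621) ≈ -74344.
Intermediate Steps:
Function('S')(F, K) = Add(F, Mul(K, Pow(F, 2))) (Function('S')(F, K) = Add(Mul(Pow(F, 2), K), F) = Add(Mul(K, Pow(F, 2)), F) = Add(F, Mul(K, Pow(F, 2))))
Function('X')(c) = -1242 (Function('X')(c) = Add(-30, -1212) = -1242)
Mul(Function('S')(353, 741), Pow(Function('X')(-1469), -1)) = Mul(Mul(353, Add(1, Mul(353, 741))), Pow(-1242, -1)) = Mul(Mul(353, Add(1, 261573)), Rational(-1, 1242)) = Mul(Mul(353, 261574), Rational(-1, 1242)) = Mul(92335622, Rational(-1, 1242)) = Rational(-46167811, 621)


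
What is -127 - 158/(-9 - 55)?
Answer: -3985/32 ≈ -124.53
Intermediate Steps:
-127 - 158/(-9 - 55) = -127 - 158/(-64) = -127 - 158*(-1/64) = -127 + 79/32 = -3985/32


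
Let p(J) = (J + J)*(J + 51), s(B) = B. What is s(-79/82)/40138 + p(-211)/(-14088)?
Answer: -27778846159/5796007476 ≈ -4.7928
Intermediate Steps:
p(J) = 2*J*(51 + J) (p(J) = (2*J)*(51 + J) = 2*J*(51 + J))
s(-79/82)/40138 + p(-211)/(-14088) = -79/82/40138 + (2*(-211)*(51 - 211))/(-14088) = -79*1/82*(1/40138) + (2*(-211)*(-160))*(-1/14088) = -79/82*1/40138 + 67520*(-1/14088) = -79/3291316 - 8440/1761 = -27778846159/5796007476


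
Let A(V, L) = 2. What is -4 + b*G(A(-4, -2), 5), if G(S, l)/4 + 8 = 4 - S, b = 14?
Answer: -340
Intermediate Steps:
G(S, l) = -16 - 4*S (G(S, l) = -32 + 4*(4 - S) = -32 + (16 - 4*S) = -16 - 4*S)
-4 + b*G(A(-4, -2), 5) = -4 + 14*(-16 - 4*2) = -4 + 14*(-16 - 8) = -4 + 14*(-24) = -4 - 336 = -340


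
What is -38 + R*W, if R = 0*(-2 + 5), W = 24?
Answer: -38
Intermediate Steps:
R = 0 (R = 0*3 = 0)
-38 + R*W = -38 + 0*24 = -38 + 0 = -38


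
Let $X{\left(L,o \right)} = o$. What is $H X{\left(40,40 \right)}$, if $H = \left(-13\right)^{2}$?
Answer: $6760$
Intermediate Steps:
$H = 169$
$H X{\left(40,40 \right)} = 169 \cdot 40 = 6760$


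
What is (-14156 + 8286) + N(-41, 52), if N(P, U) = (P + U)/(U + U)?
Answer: -610469/104 ≈ -5869.9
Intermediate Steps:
N(P, U) = (P + U)/(2*U) (N(P, U) = (P + U)/((2*U)) = (P + U)*(1/(2*U)) = (P + U)/(2*U))
(-14156 + 8286) + N(-41, 52) = (-14156 + 8286) + (1/2)*(-41 + 52)/52 = -5870 + (1/2)*(1/52)*11 = -5870 + 11/104 = -610469/104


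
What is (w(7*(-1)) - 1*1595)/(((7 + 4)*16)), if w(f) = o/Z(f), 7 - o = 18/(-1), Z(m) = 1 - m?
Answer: -12735/1408 ≈ -9.0447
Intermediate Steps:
o = 25 (o = 7 - 18/(-1) = 7 - 18*(-1) = 7 - 1*(-18) = 7 + 18 = 25)
w(f) = 25/(1 - f)
(w(7*(-1)) - 1*1595)/(((7 + 4)*16)) = (-25/(-1 + 7*(-1)) - 1*1595)/(((7 + 4)*16)) = (-25/(-1 - 7) - 1595)/((11*16)) = (-25/(-8) - 1595)/176 = (-25*(-⅛) - 1595)*(1/176) = (25/8 - 1595)*(1/176) = -12735/8*1/176 = -12735/1408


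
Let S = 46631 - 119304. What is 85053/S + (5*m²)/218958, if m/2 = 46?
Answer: -7773756707/7956167367 ≈ -0.97707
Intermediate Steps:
m = 92 (m = 2*46 = 92)
S = -72673
85053/S + (5*m²)/218958 = 85053/(-72673) + (5*92²)/218958 = 85053*(-1/72673) + (5*8464)*(1/218958) = -85053/72673 + 42320*(1/218958) = -85053/72673 + 21160/109479 = -7773756707/7956167367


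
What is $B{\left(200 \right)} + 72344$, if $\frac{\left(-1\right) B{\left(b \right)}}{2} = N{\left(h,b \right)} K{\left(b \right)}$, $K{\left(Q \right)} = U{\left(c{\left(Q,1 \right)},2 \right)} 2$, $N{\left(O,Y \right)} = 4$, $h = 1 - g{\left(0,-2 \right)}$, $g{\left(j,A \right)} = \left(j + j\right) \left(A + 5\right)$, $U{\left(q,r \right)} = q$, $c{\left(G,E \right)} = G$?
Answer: $69144$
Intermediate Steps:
$g{\left(j,A \right)} = 2 j \left(5 + A\right)$
$h = 1$ ($h = 1 - 2 \cdot 0 \left(5 - 2\right) = 1 - 2 \cdot 0 \cdot 3 = 1 - 0 = 1 + 0 = 1$)
$K{\left(Q \right)} = 2 Q$ ($K{\left(Q \right)} = Q 2 = 2 Q$)
$B{\left(b \right)} = - 16 b$ ($B{\left(b \right)} = - 2 \cdot 4 \cdot 2 b = - 2 \cdot 8 b = - 16 b$)
$B{\left(200 \right)} + 72344 = \left(-16\right) 200 + 72344 = -3200 + 72344 = 69144$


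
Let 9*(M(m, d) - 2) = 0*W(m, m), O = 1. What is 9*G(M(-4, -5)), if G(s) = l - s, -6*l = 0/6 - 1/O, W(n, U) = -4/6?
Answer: -33/2 ≈ -16.500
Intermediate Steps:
W(n, U) = -2/3 (W(n, U) = -4*1/6 = -2/3)
l = 1/6 (l = -(0/6 - 1/1)/6 = -(0*(1/6) - 1*1)/6 = -(0 - 1)/6 = -1/6*(-1) = 1/6 ≈ 0.16667)
M(m, d) = 2 (M(m, d) = 2 + (0*(-2/3))/9 = 2 + (1/9)*0 = 2 + 0 = 2)
G(s) = 1/6 - s
9*G(M(-4, -5)) = 9*(1/6 - 1*2) = 9*(1/6 - 2) = 9*(-11/6) = -33/2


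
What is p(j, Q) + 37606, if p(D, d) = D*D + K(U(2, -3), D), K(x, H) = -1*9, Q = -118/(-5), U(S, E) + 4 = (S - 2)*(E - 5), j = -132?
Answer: 55021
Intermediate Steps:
U(S, E) = -4 + (-5 + E)*(-2 + S) (U(S, E) = -4 + (S - 2)*(E - 5) = -4 + (-2 + S)*(-5 + E) = -4 + (-5 + E)*(-2 + S))
Q = 118/5 (Q = -118*(-1/5) = 118/5 ≈ 23.600)
K(x, H) = -9
p(D, d) = -9 + D**2 (p(D, d) = D*D - 9 = D**2 - 9 = -9 + D**2)
p(j, Q) + 37606 = (-9 + (-132)**2) + 37606 = (-9 + 17424) + 37606 = 17415 + 37606 = 55021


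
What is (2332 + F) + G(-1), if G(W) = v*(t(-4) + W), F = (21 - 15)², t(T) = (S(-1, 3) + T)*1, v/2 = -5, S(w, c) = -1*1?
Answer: 2428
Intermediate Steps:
S(w, c) = -1
v = -10 (v = 2*(-5) = -10)
t(T) = -1 + T (t(T) = (-1 + T)*1 = -1 + T)
F = 36 (F = 6² = 36)
G(W) = 50 - 10*W (G(W) = -10*((-1 - 4) + W) = -10*(-5 + W) = 50 - 10*W)
(2332 + F) + G(-1) = (2332 + 36) + (50 - 10*(-1)) = 2368 + (50 + 10) = 2368 + 60 = 2428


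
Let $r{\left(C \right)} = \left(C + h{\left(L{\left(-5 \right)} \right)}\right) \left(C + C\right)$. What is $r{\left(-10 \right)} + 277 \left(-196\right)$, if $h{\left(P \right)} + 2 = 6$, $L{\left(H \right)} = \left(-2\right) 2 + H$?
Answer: $-54172$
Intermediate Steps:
$L{\left(H \right)} = -4 + H$
$h{\left(P \right)} = 4$ ($h{\left(P \right)} = -2 + 6 = 4$)
$r{\left(C \right)} = 2 C \left(4 + C\right)$ ($r{\left(C \right)} = \left(C + 4\right) \left(C + C\right) = \left(4 + C\right) 2 C = 2 C \left(4 + C\right)$)
$r{\left(-10 \right)} + 277 \left(-196\right) = 2 \left(-10\right) \left(4 - 10\right) + 277 \left(-196\right) = 2 \left(-10\right) \left(-6\right) - 54292 = 120 - 54292 = -54172$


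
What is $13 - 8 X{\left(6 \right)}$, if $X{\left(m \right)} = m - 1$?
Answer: $-27$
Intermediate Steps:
$X{\left(m \right)} = -1 + m$ ($X{\left(m \right)} = m - 1 = -1 + m$)
$13 - 8 X{\left(6 \right)} = 13 - 8 \left(-1 + 6\right) = 13 - 40 = -27$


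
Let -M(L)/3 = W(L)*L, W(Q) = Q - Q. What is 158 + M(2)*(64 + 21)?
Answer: 158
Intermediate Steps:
W(Q) = 0
M(L) = 0 (M(L) = -0*L = -3*0 = 0)
158 + M(2)*(64 + 21) = 158 + 0*(64 + 21) = 158 + 0*85 = 158 + 0 = 158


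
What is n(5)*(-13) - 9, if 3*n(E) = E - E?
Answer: -9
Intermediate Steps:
n(E) = 0 (n(E) = (E - E)/3 = (⅓)*0 = 0)
n(5)*(-13) - 9 = 0*(-13) - 9 = 0 - 9 = -9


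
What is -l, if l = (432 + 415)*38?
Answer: -32186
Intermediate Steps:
l = 32186 (l = 847*38 = 32186)
-l = -1*32186 = -32186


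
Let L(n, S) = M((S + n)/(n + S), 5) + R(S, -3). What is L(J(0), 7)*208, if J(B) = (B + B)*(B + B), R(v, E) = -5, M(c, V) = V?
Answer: 0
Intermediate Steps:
J(B) = 4*B² (J(B) = (2*B)*(2*B) = 4*B²)
L(n, S) = 0 (L(n, S) = 5 - 5 = 0)
L(J(0), 7)*208 = 0*208 = 0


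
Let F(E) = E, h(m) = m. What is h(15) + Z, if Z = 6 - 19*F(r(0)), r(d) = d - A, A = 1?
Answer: 40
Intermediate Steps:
r(d) = -1 + d (r(d) = d - 1*1 = d - 1 = -1 + d)
Z = 25 (Z = 6 - 19*(-1 + 0) = 6 - 19*(-1) = 6 + 19 = 25)
h(15) + Z = 15 + 25 = 40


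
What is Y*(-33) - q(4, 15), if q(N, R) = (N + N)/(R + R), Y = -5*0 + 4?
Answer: -1984/15 ≈ -132.27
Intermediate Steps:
Y = 4 (Y = 0 + 4 = 4)
q(N, R) = N/R (q(N, R) = (2*N)/((2*R)) = (2*N)*(1/(2*R)) = N/R)
Y*(-33) - q(4, 15) = 4*(-33) - 4/15 = -132 - 4/15 = -1984/15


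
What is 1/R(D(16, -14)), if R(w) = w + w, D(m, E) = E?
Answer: -1/28 ≈ -0.035714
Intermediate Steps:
R(w) = 2*w
1/R(D(16, -14)) = 1/(2*(-14)) = 1/(-28) = -1/28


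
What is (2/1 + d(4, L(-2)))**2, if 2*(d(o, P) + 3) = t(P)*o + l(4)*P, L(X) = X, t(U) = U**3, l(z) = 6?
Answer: 529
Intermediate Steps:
d(o, P) = -3 + 3*P + o*P**3/2 (d(o, P) = -3 + (P**3*o + 6*P)/2 = -3 + (o*P**3 + 6*P)/2 = -3 + (6*P + o*P**3)/2 = -3 + (3*P + o*P**3/2) = -3 + 3*P + o*P**3/2)
(2/1 + d(4, L(-2)))**2 = (2/1 + (-3 + 3*(-2) + (1/2)*4*(-2)**3))**2 = (2*1 + (-3 - 6 + (1/2)*4*(-8)))**2 = (2 + (-3 - 6 - 16))**2 = (2 - 25)**2 = (-23)**2 = 529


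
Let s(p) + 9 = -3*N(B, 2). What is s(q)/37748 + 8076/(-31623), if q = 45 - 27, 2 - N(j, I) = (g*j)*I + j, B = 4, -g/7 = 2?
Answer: -105191015/397901668 ≈ -0.26436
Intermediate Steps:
g = -14 (g = -7*2 = -14)
N(j, I) = 2 - j + 14*I*j (N(j, I) = 2 - ((-14*j)*I + j) = 2 - (-14*I*j + j) = 2 - (j - 14*I*j) = 2 + (-j + 14*I*j) = 2 - j + 14*I*j)
q = 18
s(p) = -339 (s(p) = -9 - 3*(2 - 1*4 + 14*2*4) = -9 - 3*(2 - 4 + 112) = -9 - 3*110 = -9 - 330 = -339)
s(q)/37748 + 8076/(-31623) = -339/37748 + 8076/(-31623) = -339*1/37748 + 8076*(-1/31623) = -339/37748 - 2692/10541 = -105191015/397901668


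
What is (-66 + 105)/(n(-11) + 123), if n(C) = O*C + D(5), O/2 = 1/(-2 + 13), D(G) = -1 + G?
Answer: 39/125 ≈ 0.31200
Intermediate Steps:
O = 2/11 (O = 2/(-2 + 13) = 2/11 ≈ 0.18182)
n(C) = 4 + 2*C/11 (n(C) = 2*C/11 + (-1 + 5) = 2*C/11 + 4 = 4 + 2*C/11)
(-66 + 105)/(n(-11) + 123) = (-66 + 105)/((4 + (2/11)*(-11)) + 123) = 39/((4 - 2) + 123) = 39/(2 + 123) = 39/125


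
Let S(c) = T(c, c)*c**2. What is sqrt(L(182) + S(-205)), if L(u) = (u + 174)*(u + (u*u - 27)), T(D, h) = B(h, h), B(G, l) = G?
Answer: sqrt(3232199) ≈ 1797.8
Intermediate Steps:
T(D, h) = h
S(c) = c**3 (S(c) = c*c**2 = c**3)
L(u) = (174 + u)*(-27 + u + u**2) (L(u) = (174 + u)*(u + (u**2 - 27)) = (174 + u)*(u + (-27 + u**2)) = (174 + u)*(-27 + u + u**2))
sqrt(L(182) + S(-205)) = sqrt((-4698 + 182**3 + 147*182 + 175*182**2) + (-205)**3) = sqrt((-4698 + 6028568 + 26754 + 175*33124) - 8615125) = sqrt((-4698 + 6028568 + 26754 + 5796700) - 8615125) = sqrt(11847324 - 8615125) = sqrt(3232199)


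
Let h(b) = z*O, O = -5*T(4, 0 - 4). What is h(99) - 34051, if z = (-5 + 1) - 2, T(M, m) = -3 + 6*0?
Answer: -34141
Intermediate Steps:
T(M, m) = -3 (T(M, m) = -3 + 0 = -3)
O = 15 (O = -5*(-3) = 15)
z = -6 (z = -4 - 2 = -6)
h(b) = -90 (h(b) = -6*15 = -90)
h(99) - 34051 = -90 - 34051 = -34141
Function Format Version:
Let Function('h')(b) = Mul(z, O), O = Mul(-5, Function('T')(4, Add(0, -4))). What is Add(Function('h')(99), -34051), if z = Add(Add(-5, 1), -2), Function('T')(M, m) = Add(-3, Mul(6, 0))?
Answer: -34141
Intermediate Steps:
Function('T')(M, m) = -3 (Function('T')(M, m) = Add(-3, 0) = -3)
O = 15 (O = Mul(-5, -3) = 15)
z = -6 (z = Add(-4, -2) = -6)
Function('h')(b) = -90 (Function('h')(b) = Mul(-6, 15) = -90)
Add(Function('h')(99), -34051) = Add(-90, -34051) = -34141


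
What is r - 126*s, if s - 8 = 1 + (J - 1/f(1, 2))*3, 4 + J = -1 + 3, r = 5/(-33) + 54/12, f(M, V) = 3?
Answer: -16345/66 ≈ -247.65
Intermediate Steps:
r = 287/66 (r = 5*(-1/33) + 54*(1/12) = -5/33 + 9/2 = 287/66 ≈ 4.3485)
J = -2 (J = -4 + (-1 + 3) = -4 + 2 = -2)
s = 2 (s = 8 + (1 + (-2 - 1/3)*3) = 8 + (1 + (-2 - 1*⅓)*3) = 8 + (1 + (-2 - ⅓)*3) = 8 + (1 - 7/3*3) = 8 + (1 - 7) = 8 - 6 = 2)
r - 126*s = 287/66 - 126*2 = 287/66 - 252 = -16345/66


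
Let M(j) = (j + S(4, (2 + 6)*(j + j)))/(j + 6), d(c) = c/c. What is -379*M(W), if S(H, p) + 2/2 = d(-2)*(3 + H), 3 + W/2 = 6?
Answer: -379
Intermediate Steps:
W = 6 (W = -6 + 2*6 = -6 + 12 = 6)
d(c) = 1
S(H, p) = 2 + H (S(H, p) = -1 + 1*(3 + H) = -1 + (3 + H) = 2 + H)
M(j) = 1 (M(j) = (j + (2 + 4))/(j + 6) = (j + 6)/(6 + j) = (6 + j)/(6 + j) = 1)
-379*M(W) = -379*1 = -379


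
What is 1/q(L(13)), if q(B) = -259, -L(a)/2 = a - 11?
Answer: -1/259 ≈ -0.0038610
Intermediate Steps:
L(a) = 22 - 2*a (L(a) = -2*(a - 11) = -2*(-11 + a) = 22 - 2*a)
1/q(L(13)) = 1/(-259) = -1/259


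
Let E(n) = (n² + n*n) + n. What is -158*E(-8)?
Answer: -18960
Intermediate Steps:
E(n) = n + 2*n² (E(n) = (n² + n²) + n = 2*n² + n = n + 2*n²)
-158*E(-8) = -(-1264)*(1 + 2*(-8)) = -(-1264)*(1 - 16) = -(-1264)*(-15) = -158*120 = -18960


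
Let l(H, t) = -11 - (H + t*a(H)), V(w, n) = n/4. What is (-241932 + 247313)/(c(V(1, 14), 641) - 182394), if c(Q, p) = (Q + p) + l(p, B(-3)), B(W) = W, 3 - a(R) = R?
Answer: -10762/368631 ≈ -0.029195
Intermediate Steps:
V(w, n) = n/4 (V(w, n) = n*(¼) = n/4)
a(R) = 3 - R
l(H, t) = -11 - H - t*(3 - H) (l(H, t) = -11 - (H + t*(3 - H)) = -11 + (-H - t*(3 - H)) = -11 - H - t*(3 - H))
c(Q, p) = -2 + Q - 3*p (c(Q, p) = (Q + p) + (-11 - p - 3*(-3 + p)) = (Q + p) + (-11 - p + (9 - 3*p)) = (Q + p) + (-2 - 4*p) = -2 + Q - 3*p)
(-241932 + 247313)/(c(V(1, 14), 641) - 182394) = (-241932 + 247313)/((-2 + (¼)*14 - 3*641) - 182394) = 5381/((-2 + 7/2 - 1923) - 182394) = 5381/(-3843/2 - 182394) = 5381/(-368631/2) = 5381*(-2/368631) = -10762/368631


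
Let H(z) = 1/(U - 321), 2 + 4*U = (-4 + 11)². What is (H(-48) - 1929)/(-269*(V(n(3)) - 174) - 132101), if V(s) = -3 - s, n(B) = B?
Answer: 2386177/103513397 ≈ 0.023052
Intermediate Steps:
U = 47/4 (U = -½ + (-4 + 11)²/4 = -½ + (¼)*7² = -½ + (¼)*49 = -½ + 49/4 = 47/4 ≈ 11.750)
H(z) = -4/1237 (H(z) = 1/(47/4 - 321) = 1/(-1237/4) = -4/1237)
(H(-48) - 1929)/(-269*(V(n(3)) - 174) - 132101) = (-4/1237 - 1929)/(-269*((-3 - 1*3) - 174) - 132101) = -2386177/(1237*(-269*((-3 - 3) - 174) - 132101)) = -2386177/(1237*(-269*(-6 - 174) - 132101)) = -2386177/(1237*(-269*(-180) - 132101)) = -2386177/(1237*(48420 - 132101)) = -2386177/1237/(-83681) = -2386177/1237*(-1/83681) = 2386177/103513397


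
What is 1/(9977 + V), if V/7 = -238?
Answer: 1/8311 ≈ 0.00012032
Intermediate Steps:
V = -1666 (V = 7*(-238) = -1666)
1/(9977 + V) = 1/(9977 - 1666) = 1/8311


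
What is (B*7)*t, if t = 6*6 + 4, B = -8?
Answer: -2240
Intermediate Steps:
t = 40 (t = 36 + 4 = 40)
(B*7)*t = -8*7*40 = -56*40 = -2240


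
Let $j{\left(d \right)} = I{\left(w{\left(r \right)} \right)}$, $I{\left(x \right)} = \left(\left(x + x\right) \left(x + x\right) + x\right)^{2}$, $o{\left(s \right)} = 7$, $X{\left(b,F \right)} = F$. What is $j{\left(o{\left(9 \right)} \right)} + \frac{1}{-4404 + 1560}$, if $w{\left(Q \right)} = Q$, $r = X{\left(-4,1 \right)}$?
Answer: $\frac{71099}{2844} \approx 25.0$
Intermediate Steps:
$r = 1$
$I{\left(x \right)} = \left(x + 4 x^{2}\right)^{2}$ ($I{\left(x \right)} = \left(2 x 2 x + x\right)^{2} = \left(4 x^{2} + x\right)^{2} = \left(x + 4 x^{2}\right)^{2}$)
$j{\left(d \right)} = 25$ ($j{\left(d \right)} = 1^{2} \left(1 + 4 \cdot 1\right)^{2} = 1 \left(1 + 4\right)^{2} = 1 \cdot 5^{2} = 1 \cdot 25 = 25$)
$j{\left(o{\left(9 \right)} \right)} + \frac{1}{-4404 + 1560} = 25 + \frac{1}{-4404 + 1560} = 25 + \frac{1}{-2844} = 25 - \frac{1}{2844} = \frac{71099}{2844}$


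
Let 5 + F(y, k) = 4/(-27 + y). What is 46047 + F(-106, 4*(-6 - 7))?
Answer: 6123582/133 ≈ 46042.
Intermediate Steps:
F(y, k) = -5 + 4/(-27 + y)
46047 + F(-106, 4*(-6 - 7)) = 46047 + (139 - 5*(-106))/(-27 - 106) = 46047 + (139 + 530)/(-133) = 46047 - 1/133*669 = 46047 - 669/133 = 6123582/133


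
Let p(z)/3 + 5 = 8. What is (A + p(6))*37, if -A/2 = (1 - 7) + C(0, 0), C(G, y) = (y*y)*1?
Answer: 777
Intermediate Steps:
C(G, y) = y**2 (C(G, y) = y**2*1 = y**2)
p(z) = 9 (p(z) = -15 + 3*8 = -15 + 24 = 9)
A = 12 (A = -2*((1 - 7) + 0**2) = -2*(-6 + 0) = -2*(-6) = 12)
(A + p(6))*37 = (12 + 9)*37 = 21*37 = 777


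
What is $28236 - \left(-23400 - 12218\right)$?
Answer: $63854$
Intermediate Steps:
$28236 - \left(-23400 - 12218\right) = 28236 - -35618 = 28236 + 35618 = 63854$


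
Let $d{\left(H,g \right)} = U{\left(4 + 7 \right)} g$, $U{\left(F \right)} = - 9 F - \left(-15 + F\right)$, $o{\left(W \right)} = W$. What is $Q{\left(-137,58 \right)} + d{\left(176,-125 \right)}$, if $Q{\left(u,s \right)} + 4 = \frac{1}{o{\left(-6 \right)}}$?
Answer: $\frac{71225}{6} \approx 11871.0$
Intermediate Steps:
$Q{\left(u,s \right)} = - \frac{25}{6}$ ($Q{\left(u,s \right)} = -4 + \frac{1}{-6} = -4 - \frac{1}{6} = - \frac{25}{6}$)
$U{\left(F \right)} = 15 - 10 F$
$d{\left(H,g \right)} = - 95 g$ ($d{\left(H,g \right)} = \left(15 - 10 \left(4 + 7\right)\right) g = \left(15 - 110\right) g = - 95 g$)
$Q{\left(-137,58 \right)} + d{\left(176,-125 \right)} = - \frac{25}{6} - -11875 = - \frac{25}{6} + 11875 = \frac{71225}{6}$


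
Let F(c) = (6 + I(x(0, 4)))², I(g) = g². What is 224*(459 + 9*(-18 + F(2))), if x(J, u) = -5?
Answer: 2003904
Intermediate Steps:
F(c) = 961 (F(c) = (6 + (-5)²)² = (6 + 25)² = 31² = 961)
224*(459 + 9*(-18 + F(2))) = 224*(459 + 9*(-18 + 961)) = 224*(459 + 9*943) = 224*(459 + 8487) = 224*8946 = 2003904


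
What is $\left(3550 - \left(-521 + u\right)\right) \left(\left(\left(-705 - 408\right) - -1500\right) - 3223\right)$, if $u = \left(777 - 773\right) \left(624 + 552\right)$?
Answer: $1795188$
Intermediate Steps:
$u = 4704$ ($u = 4 \cdot 1176 = 4704$)
$\left(3550 - \left(-521 + u\right)\right) \left(\left(\left(-705 - 408\right) - -1500\right) - 3223\right) = \left(3550 - 4183\right) \left(\left(\left(-705 - 408\right) - -1500\right) - 3223\right) = \left(3550 + \left(\left(-57 + 578\right) - 4704\right)\right) \left(\left(-1113 + 1500\right) - 3223\right) = \left(3550 + \left(521 - 4704\right)\right) \left(387 - 3223\right) = \left(3550 - 4183\right) \left(-2836\right) = \left(-633\right) \left(-2836\right) = 1795188$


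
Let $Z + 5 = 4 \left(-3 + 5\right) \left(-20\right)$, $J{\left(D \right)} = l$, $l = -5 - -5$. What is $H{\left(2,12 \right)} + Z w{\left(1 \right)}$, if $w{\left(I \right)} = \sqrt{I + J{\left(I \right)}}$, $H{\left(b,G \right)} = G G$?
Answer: $-21$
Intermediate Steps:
$l = 0$ ($l = -5 + 5 = 0$)
$J{\left(D \right)} = 0$
$H{\left(b,G \right)} = G^{2}$
$w{\left(I \right)} = \sqrt{I}$ ($w{\left(I \right)} = \sqrt{I + 0} = \sqrt{I}$)
$Z = -165$ ($Z = -5 + 4 \left(-3 + 5\right) \left(-20\right) = -5 + 4 \cdot 2 \left(-20\right) = -5 + 8 \left(-20\right) = -5 - 160 = -165$)
$H{\left(2,12 \right)} + Z w{\left(1 \right)} = 12^{2} - 165 \sqrt{1} = 144 - 165 = -21$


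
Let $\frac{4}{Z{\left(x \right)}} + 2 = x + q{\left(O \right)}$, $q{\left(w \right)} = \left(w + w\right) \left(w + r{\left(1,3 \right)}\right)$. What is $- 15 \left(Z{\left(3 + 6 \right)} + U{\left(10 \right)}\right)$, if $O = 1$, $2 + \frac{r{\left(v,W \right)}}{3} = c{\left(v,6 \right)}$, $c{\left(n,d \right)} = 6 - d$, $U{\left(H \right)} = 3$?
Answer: $-25$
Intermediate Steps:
$r{\left(v,W \right)} = -6$ ($r{\left(v,W \right)} = -6 + 3 \left(6 - 6\right) = -6 + 3 \cdot 0 = -6 + 0 = -6$)
$q{\left(w \right)} = 2 w \left(-6 + w\right)$ ($q{\left(w \right)} = \left(w + w\right) \left(w - 6\right) = 2 w \left(-6 + w\right)$)
$Z{\left(x \right)} = \frac{4}{-12 + x}$ ($Z{\left(x \right)} = \frac{4}{-2 + \left(x + 2 \cdot 1 \left(-6 + 1\right)\right)} = \frac{4}{-2 + \left(x + 2 \cdot 1 \left(-5\right)\right)} = \frac{4}{-2 + \left(x - 10\right)} = \frac{4}{-2 + \left(-10 + x\right)} = \frac{4}{-12 + x}$)
$- 15 \left(Z{\left(3 + 6 \right)} + U{\left(10 \right)}\right) = - 15 \left(\frac{4}{-12 + \left(3 + 6\right)} + 3\right) = - 15 \left(\frac{4}{-12 + 9} + 3\right) = - 15 \left(\frac{4}{-3} + 3\right) = - 15 \left(4 \left(- \frac{1}{3}\right) + 3\right) = - 15 \left(- \frac{4}{3} + 3\right) = \left(-15\right) \frac{5}{3} = -25$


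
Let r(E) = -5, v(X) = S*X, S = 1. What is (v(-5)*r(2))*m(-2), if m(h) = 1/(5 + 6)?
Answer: 25/11 ≈ 2.2727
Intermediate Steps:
v(X) = X (v(X) = 1*X = X)
m(h) = 1/11
(v(-5)*r(2))*m(-2) = -5*(-5)*(1/11) = 25*(1/11) = 25/11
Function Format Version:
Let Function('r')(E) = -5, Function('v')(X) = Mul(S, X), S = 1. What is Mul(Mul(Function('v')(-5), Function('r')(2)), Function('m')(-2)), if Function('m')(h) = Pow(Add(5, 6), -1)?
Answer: Rational(25, 11) ≈ 2.2727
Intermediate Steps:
Function('v')(X) = X (Function('v')(X) = Mul(1, X) = X)
Function('m')(h) = Rational(1, 11) (Function('m')(h) = Pow(11, -1) = Rational(1, 11))
Mul(Mul(Function('v')(-5), Function('r')(2)), Function('m')(-2)) = Mul(Mul(-5, -5), Rational(1, 11)) = Mul(25, Rational(1, 11)) = Rational(25, 11)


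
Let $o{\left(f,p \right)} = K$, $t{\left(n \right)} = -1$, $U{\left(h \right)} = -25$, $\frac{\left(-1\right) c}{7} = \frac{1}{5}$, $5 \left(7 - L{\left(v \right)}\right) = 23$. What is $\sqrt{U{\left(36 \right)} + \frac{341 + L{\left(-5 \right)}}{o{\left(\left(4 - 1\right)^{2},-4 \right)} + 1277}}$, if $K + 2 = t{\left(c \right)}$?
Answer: $\frac{i \sqrt{20479290}}{910} \approx 4.973 i$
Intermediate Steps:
$L{\left(v \right)} = \frac{12}{5}$ ($L{\left(v \right)} = 7 - \frac{23}{5} = \frac{12}{5}$)
$c = - \frac{7}{5} \approx -1.4$
$K = -3$ ($K = -2 - 1 = -3$)
$o{\left(f,p \right)} = -3$
$\sqrt{U{\left(36 \right)} + \frac{341 + L{\left(-5 \right)}}{o{\left(\left(4 - 1\right)^{2},-4 \right)} + 1277}} = \sqrt{-25 + \frac{341 + \frac{12}{5}}{-3 + 1277}} = \sqrt{-25 + \frac{1717}{5 \cdot 1274}} = \sqrt{-25 + \frac{1717}{5} \cdot \frac{1}{1274}} = \sqrt{-25 + \frac{1717}{6370}} = \sqrt{- \frac{157533}{6370}} = \frac{i \sqrt{20479290}}{910}$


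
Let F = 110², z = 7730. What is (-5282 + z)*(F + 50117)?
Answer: 152307216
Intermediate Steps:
F = 12100
(-5282 + z)*(F + 50117) = (-5282 + 7730)*(12100 + 50117) = 2448*62217 = 152307216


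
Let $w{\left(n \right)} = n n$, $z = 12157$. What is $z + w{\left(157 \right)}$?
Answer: $36806$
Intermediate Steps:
$w{\left(n \right)} = n^{2}$
$z + w{\left(157 \right)} = 12157 + 157^{2} = 12157 + 24649 = 36806$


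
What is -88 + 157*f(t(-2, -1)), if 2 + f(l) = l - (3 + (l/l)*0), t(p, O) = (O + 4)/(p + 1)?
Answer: -1344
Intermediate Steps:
t(p, O) = (4 + O)/(1 + p)
f(l) = -5 + l (f(l) = -2 + (l - (3 + (l/l)*0)) = -2 + (l - (3 + 1*0)) = -2 + (l - (3 + 0)) = -2 + (l - 1*3) = -2 + (l - 3) = -2 + (-3 + l) = -5 + l)
-88 + 157*f(t(-2, -1)) = -88 + 157*(-5 + (4 - 1)/(1 - 2)) = -88 + 157*(-5 + 3/(-1)) = -88 + 157*(-5 - 1*3) = -88 + 157*(-5 - 3) = -88 + 157*(-8) = -88 - 1256 = -1344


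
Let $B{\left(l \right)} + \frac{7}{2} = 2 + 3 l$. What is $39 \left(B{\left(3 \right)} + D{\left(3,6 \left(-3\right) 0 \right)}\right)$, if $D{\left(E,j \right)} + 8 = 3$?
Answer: $\frac{195}{2} \approx 97.5$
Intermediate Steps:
$D{\left(E,j \right)} = -5$ ($D{\left(E,j \right)} = -8 + 3 = -5$)
$B{\left(l \right)} = - \frac{3}{2} + 3 l$ ($B{\left(l \right)} = - \frac{7}{2} + \left(2 + 3 l\right) = - \frac{3}{2} + 3 l$)
$39 \left(B{\left(3 \right)} + D{\left(3,6 \left(-3\right) 0 \right)}\right) = 39 \left(\left(- \frac{3}{2} + 3 \cdot 3\right) - 5\right) = 39 \left(\left(- \frac{3}{2} + 9\right) - 5\right) = 39 \left(\frac{15}{2} - 5\right) = 39 \cdot \frac{5}{2} = \frac{195}{2}$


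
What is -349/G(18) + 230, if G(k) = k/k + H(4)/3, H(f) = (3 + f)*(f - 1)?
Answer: 1491/8 ≈ 186.38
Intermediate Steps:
H(f) = (-1 + f)*(3 + f) (H(f) = (3 + f)*(-1 + f) = (-1 + f)*(3 + f))
G(k) = 8 (G(k) = k/k + (-3 + 4**2 + 2*4)/3 = 1 + (-3 + 16 + 8)*(1/3) = 1 + 21*(1/3) = 1 + 7 = 8)
-349/G(18) + 230 = -349/8 + 230 = 1491/8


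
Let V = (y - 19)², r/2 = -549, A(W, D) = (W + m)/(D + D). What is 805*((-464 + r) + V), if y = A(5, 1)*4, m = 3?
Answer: -1250165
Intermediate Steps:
A(W, D) = (3 + W)/(2*D) (A(W, D) = (W + 3)/(D + D) = (3 + W)/((2*D)) = (3 + W)*(1/(2*D)) = (3 + W)/(2*D))
r = -1098 (r = 2*(-549) = -1098)
y = 16 (y = ((½)*(3 + 5)/1)*4 = ((½)*1*8)*4 = 4*4 = 16)
V = 9 (V = (16 - 19)² = (-3)² = 9)
805*((-464 + r) + V) = 805*((-464 - 1098) + 9) = 805*(-1562 + 9) = 805*(-1553) = -1250165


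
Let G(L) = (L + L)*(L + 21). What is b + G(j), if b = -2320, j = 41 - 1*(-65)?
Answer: 24604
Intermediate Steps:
j = 106 (j = 41 + 65 = 106)
G(L) = 2*L*(21 + L) (G(L) = (2*L)*(21 + L) = 2*L*(21 + L))
b + G(j) = -2320 + 2*106*(21 + 106) = -2320 + 2*106*127 = -2320 + 26924 = 24604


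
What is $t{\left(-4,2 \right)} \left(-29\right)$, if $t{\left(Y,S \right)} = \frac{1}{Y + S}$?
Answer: $\frac{29}{2} \approx 14.5$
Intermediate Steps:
$t{\left(Y,S \right)} = \frac{1}{S + Y}$
$t{\left(-4,2 \right)} \left(-29\right) = \frac{1}{2 - 4} \left(-29\right) = \frac{1}{-2} \left(-29\right) = \left(- \frac{1}{2}\right) \left(-29\right) = \frac{29}{2}$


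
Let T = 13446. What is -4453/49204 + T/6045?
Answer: 211559533/99146060 ≈ 2.1338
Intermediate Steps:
-4453/49204 + T/6045 = -4453/49204 + 13446/6045 = -4453*1/49204 + 13446*(1/6045) = -4453/49204 + 4482/2015 = 211559533/99146060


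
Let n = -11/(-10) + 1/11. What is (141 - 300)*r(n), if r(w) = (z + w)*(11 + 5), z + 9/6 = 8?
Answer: -1076112/55 ≈ -19566.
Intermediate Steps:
z = 13/2 (z = -3/2 + 8 = 13/2 ≈ 6.5000)
n = 131/110 (n = -11*(-⅒) + 1*(1/11) = 11/10 + 1/11 = 131/110 ≈ 1.1909)
r(w) = 104 + 16*w (r(w) = (13/2 + w)*(11 + 5) = (13/2 + w)*16 = 104 + 16*w)
(141 - 300)*r(n) = (141 - 300)*(104 + 16*(131/110)) = -159*(104 + 1048/55) = -159*6768/55 = -1076112/55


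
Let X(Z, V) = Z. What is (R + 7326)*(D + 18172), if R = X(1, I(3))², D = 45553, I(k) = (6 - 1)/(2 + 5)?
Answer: 466913075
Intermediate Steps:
I(k) = 5/7
R = 1 (R = 1² = 1)
(R + 7326)*(D + 18172) = (1 + 7326)*(45553 + 18172) = 7327*63725 = 466913075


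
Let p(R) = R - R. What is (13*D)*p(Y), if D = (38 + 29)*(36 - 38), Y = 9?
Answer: 0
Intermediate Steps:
p(R) = 0
D = -134 (D = 67*(-2) = -134)
(13*D)*p(Y) = (13*(-134))*0 = -1742*0 = 0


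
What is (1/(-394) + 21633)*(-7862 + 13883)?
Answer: 51319397421/394 ≈ 1.3025e+8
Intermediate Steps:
(1/(-394) + 21633)*(-7862 + 13883) = (-1/394 + 21633)*6021 = (8523401/394)*6021 = 51319397421/394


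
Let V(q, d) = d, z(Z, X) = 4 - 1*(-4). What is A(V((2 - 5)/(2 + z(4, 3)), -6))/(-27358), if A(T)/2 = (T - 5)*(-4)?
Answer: -44/13679 ≈ -0.0032166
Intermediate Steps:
z(Z, X) = 8 (z(Z, X) = 4 + 4 = 8)
A(T) = 40 - 8*T (A(T) = 2*((T - 5)*(-4)) = 2*((-5 + T)*(-4)) = 2*(20 - 4*T) = 40 - 8*T)
A(V((2 - 5)/(2 + z(4, 3)), -6))/(-27358) = (40 - 8*(-6))/(-27358) = (40 + 48)*(-1/27358) = 88*(-1/27358) = -44/13679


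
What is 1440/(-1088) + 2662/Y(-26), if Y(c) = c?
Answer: -45839/442 ≈ -103.71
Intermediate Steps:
1440/(-1088) + 2662/Y(-26) = 1440/(-1088) + 2662/(-26) = 1440*(-1/1088) + 2662*(-1/26) = -45/34 - 1331/13 = -45839/442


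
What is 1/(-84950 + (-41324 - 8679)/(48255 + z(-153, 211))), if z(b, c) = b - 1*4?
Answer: -48098/4085975103 ≈ -1.1771e-5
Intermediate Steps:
z(b, c) = -4 + b (z(b, c) = b - 4 = -4 + b)
1/(-84950 + (-41324 - 8679)/(48255 + z(-153, 211))) = 1/(-84950 + (-41324 - 8679)/(48255 + (-4 - 153))) = 1/(-84950 - 50003/(48255 - 157)) = 1/(-84950 - 50003/48098) = 1/(-4085975103/48098) = -48098/4085975103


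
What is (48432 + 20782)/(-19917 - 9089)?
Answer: -34607/14503 ≈ -2.3862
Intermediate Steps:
(48432 + 20782)/(-19917 - 9089) = 69214/(-29006) = 69214*(-1/29006) = -34607/14503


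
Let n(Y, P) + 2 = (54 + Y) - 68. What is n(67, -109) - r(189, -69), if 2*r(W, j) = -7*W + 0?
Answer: 1425/2 ≈ 712.50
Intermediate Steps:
r(W, j) = -7*W/2 (r(W, j) = (-7*W + 0)/2 = (-7*W)/2 = -7*W/2)
n(Y, P) = -16 + Y (n(Y, P) = -2 + ((54 + Y) - 68) = -2 + (-14 + Y) = -16 + Y)
n(67, -109) - r(189, -69) = (-16 + 67) - (-7)*189/2 = 51 - 1*(-1323/2) = 51 + 1323/2 = 1425/2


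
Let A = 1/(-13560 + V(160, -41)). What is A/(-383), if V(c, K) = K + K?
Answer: 1/5224886 ≈ 1.9139e-7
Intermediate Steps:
V(c, K) = 2*K
A = -1/13642 (A = 1/(-13560 + 2*(-41)) = 1/(-13560 - 82) = 1/(-13642) = -1/13642 ≈ -7.3303e-5)
A/(-383) = -1/13642/(-383) = -1/13642*(-1/383) = 1/5224886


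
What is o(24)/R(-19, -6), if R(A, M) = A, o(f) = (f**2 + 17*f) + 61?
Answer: -55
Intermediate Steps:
o(f) = 61 + f**2 + 17*f
o(24)/R(-19, -6) = (61 + 24**2 + 17*24)/(-19) = (61 + 576 + 408)*(-1/19) = 1045*(-1/19) = -55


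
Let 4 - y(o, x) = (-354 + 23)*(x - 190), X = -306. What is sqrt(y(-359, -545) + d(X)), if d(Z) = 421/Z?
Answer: I*sqrt(2531109838)/102 ≈ 493.24*I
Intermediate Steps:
y(o, x) = -62886 + 331*x (y(o, x) = 4 - (-354 + 23)*(x - 190) = 4 - (-331)*(-190 + x) = 4 - (62890 - 331*x) = 4 + (-62890 + 331*x) = -62886 + 331*x)
sqrt(y(-359, -545) + d(X)) = sqrt((-62886 + 331*(-545)) + 421/(-306)) = sqrt((-62886 - 180395) + 421*(-1/306)) = sqrt(-243281 - 421/306) = sqrt(-74444407/306) = I*sqrt(2531109838)/102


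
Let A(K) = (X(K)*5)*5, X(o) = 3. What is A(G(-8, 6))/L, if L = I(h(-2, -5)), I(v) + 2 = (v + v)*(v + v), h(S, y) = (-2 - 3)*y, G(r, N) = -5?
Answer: 75/2498 ≈ 0.030024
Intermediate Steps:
h(S, y) = -5*y
I(v) = -2 + 4*v² (I(v) = -2 + (v + v)*(v + v) = -2 + (2*v)*(2*v) = -2 + 4*v²)
A(K) = 75 (A(K) = (3*5)*5 = 15*5 = 75)
L = 2498 (L = -2 + 4*(-5*(-5))² = -2 + 4*25² = -2 + 4*625 = -2 + 2500 = 2498)
A(G(-8, 6))/L = 75/2498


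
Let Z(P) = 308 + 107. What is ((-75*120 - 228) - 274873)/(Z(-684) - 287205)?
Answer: 284101/286790 ≈ 0.99062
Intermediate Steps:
Z(P) = 415
((-75*120 - 228) - 274873)/(Z(-684) - 287205) = ((-75*120 - 228) - 274873)/(415 - 287205) = ((-9000 - 228) - 274873)/(-286790) = (-9228 - 274873)*(-1/286790) = -284101*(-1/286790) = 284101/286790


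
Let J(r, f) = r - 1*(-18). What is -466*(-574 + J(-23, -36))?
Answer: 269814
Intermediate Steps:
J(r, f) = 18 + r (J(r, f) = r + 18 = 18 + r)
-466*(-574 + J(-23, -36)) = -466*(-574 + (18 - 23)) = -466*(-574 - 5) = -466*(-579) = 269814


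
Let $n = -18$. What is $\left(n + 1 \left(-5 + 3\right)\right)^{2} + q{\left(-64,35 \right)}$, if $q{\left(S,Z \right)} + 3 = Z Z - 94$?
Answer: $1528$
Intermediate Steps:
$q{\left(S,Z \right)} = -97 + Z^{2}$ ($q{\left(S,Z \right)} = -3 + \left(Z Z - 94\right) = -3 + \left(Z^{2} - 94\right) = -3 + \left(-94 + Z^{2}\right) = -97 + Z^{2}$)
$\left(n + 1 \left(-5 + 3\right)\right)^{2} + q{\left(-64,35 \right)} = \left(-18 + 1 \left(-5 + 3\right)\right)^{2} - \left(97 - 35^{2}\right) = \left(-18 + 1 \left(-2\right)\right)^{2} + \left(-97 + 1225\right) = \left(-18 - 2\right)^{2} + 1128 = \left(-20\right)^{2} + 1128 = 400 + 1128 = 1528$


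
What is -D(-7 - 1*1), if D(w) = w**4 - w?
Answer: -4104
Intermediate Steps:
-D(-7 - 1*1) = -((-7 - 1*1)**4 - (-7 - 1*1)) = -((-7 - 1)**4 - (-7 - 1)) = -((-8)**4 - 1*(-8)) = -(4096 + 8) = -1*4104 = -4104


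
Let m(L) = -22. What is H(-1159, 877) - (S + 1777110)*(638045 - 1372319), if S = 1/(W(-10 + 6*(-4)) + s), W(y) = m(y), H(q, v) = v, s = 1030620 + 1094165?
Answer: 2772572788758302245/2124763 ≈ 1.3049e+12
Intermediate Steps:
s = 2124785
W(y) = -22
S = 1/2124763 (S = 1/(-22 + 2124785) = 1/2124763 ≈ 4.7064e-7)
H(-1159, 877) - (S + 1777110)*(638045 - 1372319) = 877 - (1/2124763 + 1777110)*(638045 - 1372319) = 877 - 3775937574931*(-734274)/2124763 = 877 - 1*(-2772572786894885094/2124763) = 877 + 2772572786894885094/2124763 = 2772572788758302245/2124763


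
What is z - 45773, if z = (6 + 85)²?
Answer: -37492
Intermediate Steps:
z = 8281 (z = 91² = 8281)
z - 45773 = 8281 - 45773 = -37492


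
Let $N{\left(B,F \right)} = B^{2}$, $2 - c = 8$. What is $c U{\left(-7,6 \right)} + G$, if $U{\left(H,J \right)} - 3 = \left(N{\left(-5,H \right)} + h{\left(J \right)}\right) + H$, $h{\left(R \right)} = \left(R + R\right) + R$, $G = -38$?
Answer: $-272$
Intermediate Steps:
$c = -6$ ($c = 2 - 8 = -6$)
$h{\left(R \right)} = 3 R$ ($h{\left(R \right)} = 2 R + R = 3 R$)
$U{\left(H,J \right)} = 28 + H + 3 J$ ($U{\left(H,J \right)} = 3 + \left(\left(\left(-5\right)^{2} + 3 J\right) + H\right) = 3 + \left(\left(25 + 3 J\right) + H\right) = 3 + \left(25 + H + 3 J\right) = 28 + H + 3 J$)
$c U{\left(-7,6 \right)} + G = - 6 \left(28 - 7 + 3 \cdot 6\right) - 38 = - 6 \left(28 - 7 + 18\right) - 38 = \left(-6\right) 39 - 38 = -234 - 38 = -272$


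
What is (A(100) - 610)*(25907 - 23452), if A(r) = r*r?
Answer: 23052450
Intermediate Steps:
A(r) = r²
(A(100) - 610)*(25907 - 23452) = (100² - 610)*(25907 - 23452) = (10000 - 610)*2455 = 9390*2455 = 23052450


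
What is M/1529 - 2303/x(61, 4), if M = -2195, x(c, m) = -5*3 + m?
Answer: 28902/139 ≈ 207.93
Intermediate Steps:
x(c, m) = -15 + m
M/1529 - 2303/x(61, 4) = -2195/1529 - 2303/(-15 + 4) = -2195*1/1529 - 2303/(-11) = -2195/1529 - 2303*(-1/11) = -2195/1529 + 2303/11 = 28902/139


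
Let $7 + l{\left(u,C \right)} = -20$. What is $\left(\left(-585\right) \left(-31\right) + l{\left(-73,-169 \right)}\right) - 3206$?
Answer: $14902$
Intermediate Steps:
$l{\left(u,C \right)} = -27$ ($l{\left(u,C \right)} = -7 - 20 = -27$)
$\left(\left(-585\right) \left(-31\right) + l{\left(-73,-169 \right)}\right) - 3206 = \left(\left(-585\right) \left(-31\right) - 27\right) - 3206 = \left(18135 - 27\right) - 3206 = 18108 - 3206 = 14902$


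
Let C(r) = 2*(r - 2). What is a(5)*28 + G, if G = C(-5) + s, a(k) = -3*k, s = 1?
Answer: -433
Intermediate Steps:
C(r) = -4 + 2*r (C(r) = 2*(-2 + r) = -4 + 2*r)
G = -13 (G = (-4 + 2*(-5)) + 1 = (-4 - 10) + 1 = -14 + 1 = -13)
a(5)*28 + G = -3*5*28 - 13 = -15*28 - 13 = -420 - 13 = -433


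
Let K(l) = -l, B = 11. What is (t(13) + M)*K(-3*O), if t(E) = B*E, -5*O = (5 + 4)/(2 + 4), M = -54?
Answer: -801/10 ≈ -80.100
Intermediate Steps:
O = -3/10 (O = -(5 + 4)/(5*(2 + 4)) = -9/(5*6) = -⅕*3/2 = -3/10 ≈ -0.30000)
t(E) = 11*E
(t(13) + M)*K(-3*O) = (11*13 - 54)*(-(-3)*(-3)/10) = (143 - 54)*(-1*9/10) = 89*(-9/10) = -801/10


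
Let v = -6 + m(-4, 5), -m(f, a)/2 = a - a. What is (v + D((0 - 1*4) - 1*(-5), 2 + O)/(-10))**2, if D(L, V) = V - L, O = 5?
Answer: 1089/25 ≈ 43.560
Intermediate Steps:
m(f, a) = 0 (m(f, a) = -2*(a - a) = -2*0 = 0)
v = -6 (v = -6 + 0 = -6)
(v + D((0 - 1*4) - 1*(-5), 2 + O)/(-10))**2 = (-6 + ((2 + 5) - ((0 - 1*4) - 1*(-5)))/(-10))**2 = (-6 + (7 - ((0 - 4) + 5))*(-1/10))**2 = (-6 + (7 - (-4 + 5))*(-1/10))**2 = (-6 + (7 - 1*1)*(-1/10))**2 = (-6 + (7 - 1)*(-1/10))**2 = (-6 + 6*(-1/10))**2 = (-6 - 3/5)**2 = (-33/5)**2 = 1089/25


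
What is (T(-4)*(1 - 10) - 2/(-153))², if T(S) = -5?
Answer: 47430769/23409 ≈ 2026.2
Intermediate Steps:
(T(-4)*(1 - 10) - 2/(-153))² = (-5*(1 - 10) - 2/(-153))² = (-5*(-9) - 2*(-1/153))² = (45 + 2/153)² = (6887/153)² = 47430769/23409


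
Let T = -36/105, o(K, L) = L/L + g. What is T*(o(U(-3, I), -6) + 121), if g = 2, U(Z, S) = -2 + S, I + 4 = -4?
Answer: -1488/35 ≈ -42.514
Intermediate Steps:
I = -8 (I = -4 - 4 = -8)
o(K, L) = 3 (o(K, L) = L/L + 2 = 1 + 2 = 3)
T = -12/35 (T = -36*1/105 = -12/35 ≈ -0.34286)
T*(o(U(-3, I), -6) + 121) = -12*(3 + 121)/35 = -12/35*124 = -1488/35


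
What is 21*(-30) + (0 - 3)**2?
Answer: -621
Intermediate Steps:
21*(-30) + (0 - 3)**2 = -630 + (-3)**2 = -630 + 9 = -621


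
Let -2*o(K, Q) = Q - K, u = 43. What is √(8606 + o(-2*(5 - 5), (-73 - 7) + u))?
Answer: √34498/2 ≈ 92.868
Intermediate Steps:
o(K, Q) = K/2 - Q/2 (o(K, Q) = -(Q - K)/2 = K/2 - Q/2)
√(8606 + o(-2*(5 - 5), (-73 - 7) + u)) = √(8606 + ((-2*(5 - 5))/2 - ((-73 - 7) + 43)/2)) = √(8606 + ((-2*0)/2 - (-80 + 43)/2)) = √(8606 + ((½)*0 - ½*(-37))) = √(8606 + (0 + 37/2)) = √(8606 + 37/2) = √(17249/2) = √34498/2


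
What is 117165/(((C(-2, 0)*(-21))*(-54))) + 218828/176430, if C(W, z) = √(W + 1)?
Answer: 109414/88215 - 39055*I/378 ≈ 1.2403 - 103.32*I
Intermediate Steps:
C(W, z) = √(1 + W)
117165/(((C(-2, 0)*(-21))*(-54))) + 218828/176430 = 117165/(((√(1 - 2)*(-21))*(-54))) + 218828/176430 = 117165/(((√(-1)*(-21))*(-54))) + 218828*(1/176430) = 117165/(((I*(-21))*(-54))) + 109414/88215 = 117165/((-21*I*(-54))) + 109414/88215 = 117165/((1134*I)) + 109414/88215 = 117165*(-I/1134) + 109414/88215 = -39055*I/378 + 109414/88215 = 109414/88215 - 39055*I/378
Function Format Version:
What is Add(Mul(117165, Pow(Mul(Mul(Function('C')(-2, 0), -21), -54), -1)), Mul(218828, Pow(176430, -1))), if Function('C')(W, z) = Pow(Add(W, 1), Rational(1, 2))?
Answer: Add(Rational(109414, 88215), Mul(Rational(-39055, 378), I)) ≈ Add(1.2403, Mul(-103.32, I))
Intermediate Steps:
Function('C')(W, z) = Pow(Add(1, W), Rational(1, 2))
Add(Mul(117165, Pow(Mul(Mul(Function('C')(-2, 0), -21), -54), -1)), Mul(218828, Pow(176430, -1))) = Add(Mul(117165, Pow(Mul(Mul(Pow(Add(1, -2), Rational(1, 2)), -21), -54), -1)), Mul(218828, Pow(176430, -1))) = Add(Mul(117165, Pow(Mul(Mul(Pow(-1, Rational(1, 2)), -21), -54), -1)), Mul(218828, Rational(1, 176430))) = Add(Mul(117165, Pow(Mul(Mul(I, -21), -54), -1)), Rational(109414, 88215)) = Add(Mul(117165, Pow(Mul(Mul(-21, I), -54), -1)), Rational(109414, 88215)) = Add(Mul(117165, Pow(Mul(1134, I), -1)), Rational(109414, 88215)) = Add(Mul(117165, Mul(Rational(-1, 1134), I)), Rational(109414, 88215)) = Add(Mul(Rational(-39055, 378), I), Rational(109414, 88215)) = Add(Rational(109414, 88215), Mul(Rational(-39055, 378), I))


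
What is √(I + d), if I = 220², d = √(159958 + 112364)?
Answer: √(48400 + 369*√2) ≈ 221.18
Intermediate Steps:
d = 369*√2 (d = √272322 = 369*√2 ≈ 521.84)
I = 48400
√(I + d) = √(48400 + 369*√2)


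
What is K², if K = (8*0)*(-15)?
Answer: 0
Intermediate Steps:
K = 0 (K = 0*(-15) = 0)
K² = 0² = 0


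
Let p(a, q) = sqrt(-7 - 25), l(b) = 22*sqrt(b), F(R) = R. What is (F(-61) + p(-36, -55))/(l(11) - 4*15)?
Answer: (61 - 4*I*sqrt(2))/(60 - 22*sqrt(11)) ≈ -4.7047 + 0.43629*I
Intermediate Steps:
p(a, q) = 4*I*sqrt(2) (p(a, q) = sqrt(-32) = 4*I*sqrt(2))
(F(-61) + p(-36, -55))/(l(11) - 4*15) = (-61 + 4*I*sqrt(2))/(22*sqrt(11) - 4*15) = (-61 + 4*I*sqrt(2))/(22*sqrt(11) - 60) = (-61 + 4*I*sqrt(2))/(-60 + 22*sqrt(11))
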